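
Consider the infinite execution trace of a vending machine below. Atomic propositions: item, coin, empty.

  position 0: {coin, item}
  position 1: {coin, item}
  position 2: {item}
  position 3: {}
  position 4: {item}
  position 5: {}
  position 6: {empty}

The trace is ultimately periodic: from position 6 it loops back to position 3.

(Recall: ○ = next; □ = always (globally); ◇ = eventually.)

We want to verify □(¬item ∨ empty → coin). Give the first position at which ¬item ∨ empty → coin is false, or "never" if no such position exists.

3

Check ¬item ∨ empty → coin at each position in order: 0 ✓, 1 ✓, 2 ✓.
At position 3 the labels are {}, so ¬item ∨ empty → coin is false there. This is the first violation.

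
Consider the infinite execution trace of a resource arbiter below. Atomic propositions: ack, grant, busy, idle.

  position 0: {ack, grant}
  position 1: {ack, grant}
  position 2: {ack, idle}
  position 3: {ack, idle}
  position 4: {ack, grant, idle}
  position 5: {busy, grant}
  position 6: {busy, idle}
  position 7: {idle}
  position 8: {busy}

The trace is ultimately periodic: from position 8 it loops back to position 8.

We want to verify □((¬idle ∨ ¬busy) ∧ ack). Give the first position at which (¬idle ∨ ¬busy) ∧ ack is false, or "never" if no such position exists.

Check (¬idle ∨ ¬busy) ∧ ack at each position in order: 0 ✓, 1 ✓, 2 ✓, 3 ✓, 4 ✓.
At position 5 the labels are {busy, grant}, so (¬idle ∨ ¬busy) ∧ ack is false there. This is the first violation.

5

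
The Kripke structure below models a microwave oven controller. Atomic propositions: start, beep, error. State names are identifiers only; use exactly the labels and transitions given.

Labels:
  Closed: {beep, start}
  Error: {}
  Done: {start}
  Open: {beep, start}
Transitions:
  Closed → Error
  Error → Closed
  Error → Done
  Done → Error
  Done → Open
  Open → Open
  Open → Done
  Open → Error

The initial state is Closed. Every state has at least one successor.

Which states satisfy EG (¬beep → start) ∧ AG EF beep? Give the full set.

{Done, Open}

States satisfying ¬beep → start: {Closed, Done, Open}.
States satisfying EG (¬beep → start): {Done, Open}.
States satisfying EF beep: {Closed, Error, Done, Open}.
States satisfying AG EF beep: {Closed, Error, Done, Open}.
States satisfying EG (¬beep → start) ∧ AG EF beep: {Done, Open}.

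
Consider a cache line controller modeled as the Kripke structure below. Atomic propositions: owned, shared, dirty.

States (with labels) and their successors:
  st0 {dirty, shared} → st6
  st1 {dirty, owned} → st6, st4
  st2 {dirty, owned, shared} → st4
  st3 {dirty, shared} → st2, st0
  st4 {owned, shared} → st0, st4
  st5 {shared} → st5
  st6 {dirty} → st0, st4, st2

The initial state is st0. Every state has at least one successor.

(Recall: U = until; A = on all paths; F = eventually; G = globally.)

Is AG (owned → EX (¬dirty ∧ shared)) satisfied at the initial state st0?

Satisfied

States satisfying owned → EX (¬dirty ∧ shared): {st0, st1, st2, st3, st4, st5, st6}.
States satisfying AG (owned → EX (¬dirty ∧ shared)): {st0, st1, st2, st3, st4, st5, st6}.
Every state reachable from st0 satisfies owned → EX (¬dirty ∧ shared).
st0 ∈ Sat(AG (owned → EX (¬dirty ∧ shared))).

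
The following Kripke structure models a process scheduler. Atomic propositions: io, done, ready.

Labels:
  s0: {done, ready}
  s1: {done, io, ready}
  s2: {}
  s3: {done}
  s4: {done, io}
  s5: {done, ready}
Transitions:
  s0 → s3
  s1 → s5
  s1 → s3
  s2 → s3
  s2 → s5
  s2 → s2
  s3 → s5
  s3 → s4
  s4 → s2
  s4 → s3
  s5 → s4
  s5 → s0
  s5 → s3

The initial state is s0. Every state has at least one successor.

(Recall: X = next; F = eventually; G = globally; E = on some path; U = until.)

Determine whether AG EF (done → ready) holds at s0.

Yes

States satisfying EF (done → ready): {s0, s1, s2, s3, s4, s5}.
States satisfying AG EF (done → ready): {s0, s1, s2, s3, s4, s5}.
Every state reachable from s0 satisfies EF (done → ready).
s0 ∈ Sat(AG EF (done → ready)).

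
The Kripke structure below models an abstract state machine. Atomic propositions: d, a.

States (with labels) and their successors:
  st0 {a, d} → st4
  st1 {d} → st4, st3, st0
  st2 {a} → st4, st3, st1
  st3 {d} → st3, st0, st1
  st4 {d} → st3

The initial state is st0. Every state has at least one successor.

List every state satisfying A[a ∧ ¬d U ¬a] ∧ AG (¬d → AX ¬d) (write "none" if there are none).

States satisfying a ∧ ¬d: {st2}.
States satisfying ¬a: {st1, st3, st4}.
States satisfying A[a ∧ ¬d U ¬a]: {st1, st2, st3, st4}.
States satisfying ¬d → AX ¬d: {st0, st1, st3, st4}.
States satisfying AG (¬d → AX ¬d): {st0, st1, st3, st4}.
States satisfying A[a ∧ ¬d U ¬a] ∧ AG (¬d → AX ¬d): {st1, st3, st4}.

{st1, st3, st4}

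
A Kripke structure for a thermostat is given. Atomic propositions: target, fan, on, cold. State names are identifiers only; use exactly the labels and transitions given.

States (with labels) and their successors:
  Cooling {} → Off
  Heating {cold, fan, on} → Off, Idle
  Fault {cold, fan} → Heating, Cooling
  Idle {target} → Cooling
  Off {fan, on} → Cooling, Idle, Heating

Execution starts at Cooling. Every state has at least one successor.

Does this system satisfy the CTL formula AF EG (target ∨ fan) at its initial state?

States satisfying EG (target ∨ fan): {Heating, Fault, Off}.
States satisfying AF EG (target ∨ fan): {Cooling, Heating, Fault, Idle, Off}.
Cooling ∈ Sat(AF EG (target ∨ fan)).

Yes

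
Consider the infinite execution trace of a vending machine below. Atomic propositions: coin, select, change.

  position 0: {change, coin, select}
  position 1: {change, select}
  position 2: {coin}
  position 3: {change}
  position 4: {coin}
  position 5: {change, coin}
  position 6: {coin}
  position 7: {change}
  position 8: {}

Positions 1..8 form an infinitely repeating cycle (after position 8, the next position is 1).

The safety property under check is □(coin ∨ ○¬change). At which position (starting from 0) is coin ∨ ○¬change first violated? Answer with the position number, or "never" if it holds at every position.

Check coin ∨ ○¬change at each position in order: 0 ✓, 1 ✓, 2 ✓, 3 ✓, 4 ✓, 5 ✓, 6 ✓, 7 ✓.
At position 8 the labels are {} and the next position 1 has {change, select}, so coin ∨ ○¬change is false there. This is the first violation.

8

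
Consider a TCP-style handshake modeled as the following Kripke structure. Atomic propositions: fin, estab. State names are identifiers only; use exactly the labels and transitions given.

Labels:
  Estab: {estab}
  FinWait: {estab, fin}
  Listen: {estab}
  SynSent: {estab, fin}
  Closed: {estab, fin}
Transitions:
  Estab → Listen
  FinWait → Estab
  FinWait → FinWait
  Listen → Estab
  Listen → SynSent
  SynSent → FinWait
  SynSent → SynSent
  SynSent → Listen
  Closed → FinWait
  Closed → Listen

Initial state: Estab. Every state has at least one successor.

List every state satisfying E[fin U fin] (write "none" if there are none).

{FinWait, SynSent, Closed}

States satisfying fin: {FinWait, SynSent, Closed}.
States satisfying E[fin U fin]: {FinWait, SynSent, Closed}.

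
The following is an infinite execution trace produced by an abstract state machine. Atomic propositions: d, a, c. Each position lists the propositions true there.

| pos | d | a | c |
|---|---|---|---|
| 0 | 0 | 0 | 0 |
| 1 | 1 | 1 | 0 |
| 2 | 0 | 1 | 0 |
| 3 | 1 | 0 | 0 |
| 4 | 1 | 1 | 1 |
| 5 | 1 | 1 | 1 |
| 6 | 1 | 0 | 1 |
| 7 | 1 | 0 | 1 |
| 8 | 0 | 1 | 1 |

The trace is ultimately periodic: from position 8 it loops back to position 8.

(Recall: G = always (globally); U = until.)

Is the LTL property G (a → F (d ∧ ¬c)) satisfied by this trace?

Does not hold

a → F (d ∧ ¬c) must hold at every position from 0 onward. It fails at position 4, so G (a → F (d ∧ ¬c)) is false.
Positions where a holds: 1, 2, 4, 5, 8.
Check F (d ∧ ¬c) at each: 1→ok, 2→ok, 4→fails, 5→fails, 8→fails.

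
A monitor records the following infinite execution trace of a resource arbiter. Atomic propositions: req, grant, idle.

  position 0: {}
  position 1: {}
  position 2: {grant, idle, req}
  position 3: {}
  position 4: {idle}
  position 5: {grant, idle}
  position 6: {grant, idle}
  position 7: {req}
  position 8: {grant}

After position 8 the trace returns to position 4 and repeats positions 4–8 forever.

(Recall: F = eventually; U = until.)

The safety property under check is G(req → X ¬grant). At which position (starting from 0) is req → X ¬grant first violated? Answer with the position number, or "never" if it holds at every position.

Check req → X ¬grant at each position in order: 0 ✓, 1 ✓, 2 ✓, 3 ✓, 4 ✓, 5 ✓, 6 ✓.
At position 7 the labels are {req} and the next position 8 has {grant}, so req → X ¬grant is false there. This is the first violation.

7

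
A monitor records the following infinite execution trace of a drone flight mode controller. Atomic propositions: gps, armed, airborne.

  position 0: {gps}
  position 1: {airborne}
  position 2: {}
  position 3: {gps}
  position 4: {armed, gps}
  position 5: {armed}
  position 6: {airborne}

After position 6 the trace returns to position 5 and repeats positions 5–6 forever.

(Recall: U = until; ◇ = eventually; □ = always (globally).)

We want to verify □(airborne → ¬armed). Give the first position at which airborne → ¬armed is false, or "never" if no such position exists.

airborne → ¬armed holds at every position 0..6, and those are all the positions the trace ever visits, so the invariant □(airborne → ¬armed) is never violated.

never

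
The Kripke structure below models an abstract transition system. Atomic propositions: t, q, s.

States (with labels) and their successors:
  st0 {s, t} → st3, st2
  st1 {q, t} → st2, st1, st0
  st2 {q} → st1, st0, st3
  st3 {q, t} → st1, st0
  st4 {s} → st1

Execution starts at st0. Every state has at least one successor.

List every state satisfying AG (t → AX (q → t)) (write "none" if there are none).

States satisfying t → AX (q → t): {st2, st3, st4}.
States satisfying AG (t → AX (q → t)): ∅.

none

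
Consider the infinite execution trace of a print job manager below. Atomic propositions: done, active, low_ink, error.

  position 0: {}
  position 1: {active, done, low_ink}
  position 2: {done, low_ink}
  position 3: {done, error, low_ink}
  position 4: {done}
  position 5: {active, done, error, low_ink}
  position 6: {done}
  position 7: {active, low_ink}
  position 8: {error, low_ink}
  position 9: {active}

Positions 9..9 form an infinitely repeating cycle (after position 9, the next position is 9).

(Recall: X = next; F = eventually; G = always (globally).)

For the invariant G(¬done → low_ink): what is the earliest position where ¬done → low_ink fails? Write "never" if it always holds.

0

At position 0 the labels are {}, so ¬done → low_ink is false there. This is the first violation.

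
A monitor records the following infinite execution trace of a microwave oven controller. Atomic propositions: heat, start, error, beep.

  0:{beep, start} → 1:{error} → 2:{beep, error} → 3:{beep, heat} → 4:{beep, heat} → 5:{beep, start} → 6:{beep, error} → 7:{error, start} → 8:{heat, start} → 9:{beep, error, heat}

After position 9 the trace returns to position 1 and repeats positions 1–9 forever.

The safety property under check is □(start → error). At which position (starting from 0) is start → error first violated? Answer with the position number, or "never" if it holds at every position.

0

At position 0 the labels are {beep, start}, so start → error is false there. This is the first violation.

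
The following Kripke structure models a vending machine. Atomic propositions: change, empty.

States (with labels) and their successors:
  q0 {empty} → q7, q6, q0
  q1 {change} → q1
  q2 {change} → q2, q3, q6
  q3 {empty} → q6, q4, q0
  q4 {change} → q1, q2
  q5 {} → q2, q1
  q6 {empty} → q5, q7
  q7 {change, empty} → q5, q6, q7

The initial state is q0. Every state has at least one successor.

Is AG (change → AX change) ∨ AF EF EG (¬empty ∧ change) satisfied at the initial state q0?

States satisfying change → AX change: {q0, q1, q3, q4, q5, q6}.
States satisfying AG (change → AX change): {q1}.
States satisfying EF EG (¬empty ∧ change): {q0, q1, q2, q3, q4, q5, q6, q7}.
States satisfying AF EF EG (¬empty ∧ change): {q0, q1, q2, q3, q4, q5, q6, q7}.
States satisfying AG (change → AX change) ∨ AF EF EG (¬empty ∧ change): {q0, q1, q2, q3, q4, q5, q6, q7}.
q0 ∈ Sat(AG (change → AX change) ∨ AF EF EG (¬empty ∧ change)).

Holds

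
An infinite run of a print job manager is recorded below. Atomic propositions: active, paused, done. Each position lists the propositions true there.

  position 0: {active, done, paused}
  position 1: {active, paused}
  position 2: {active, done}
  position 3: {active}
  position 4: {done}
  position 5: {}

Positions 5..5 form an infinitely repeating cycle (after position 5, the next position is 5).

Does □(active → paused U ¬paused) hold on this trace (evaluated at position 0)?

active → paused U ¬paused holds at every position 0..5, and those are all positions ever visited, so □(active → paused U ¬paused) holds.
Positions where active holds: 0, 1, 2, 3.
Check paused U ¬paused at each: 0→ok, 1→ok, 2→ok, 3→ok.

Yes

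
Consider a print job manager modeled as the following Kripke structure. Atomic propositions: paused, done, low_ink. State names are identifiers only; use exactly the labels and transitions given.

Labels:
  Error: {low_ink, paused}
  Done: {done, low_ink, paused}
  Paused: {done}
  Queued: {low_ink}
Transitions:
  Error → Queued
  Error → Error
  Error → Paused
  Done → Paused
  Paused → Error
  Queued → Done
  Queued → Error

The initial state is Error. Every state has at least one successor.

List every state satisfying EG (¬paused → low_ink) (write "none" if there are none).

States satisfying ¬paused → low_ink: {Error, Done, Queued}.
States satisfying EG (¬paused → low_ink): {Error, Queued}.

{Error, Queued}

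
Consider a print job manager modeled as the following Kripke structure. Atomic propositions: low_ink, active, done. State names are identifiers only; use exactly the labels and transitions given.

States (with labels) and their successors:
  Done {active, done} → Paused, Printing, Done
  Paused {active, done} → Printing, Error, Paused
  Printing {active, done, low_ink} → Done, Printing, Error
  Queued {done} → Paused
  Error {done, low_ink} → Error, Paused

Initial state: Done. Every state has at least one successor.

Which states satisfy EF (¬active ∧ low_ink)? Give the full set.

States satisfying ¬active ∧ low_ink: {Error}.
States satisfying EF (¬active ∧ low_ink): {Done, Paused, Printing, Queued, Error}.

{Done, Paused, Printing, Queued, Error}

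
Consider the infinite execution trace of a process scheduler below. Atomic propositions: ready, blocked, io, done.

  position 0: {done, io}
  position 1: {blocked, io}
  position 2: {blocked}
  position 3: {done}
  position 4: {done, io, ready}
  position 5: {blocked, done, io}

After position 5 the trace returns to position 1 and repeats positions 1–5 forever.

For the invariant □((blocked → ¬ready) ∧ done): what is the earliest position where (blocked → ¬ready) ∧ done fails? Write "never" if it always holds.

Check (blocked → ¬ready) ∧ done at each position in order: 0 ✓.
At position 1 the labels are {blocked, io}, so (blocked → ¬ready) ∧ done is false there. This is the first violation.

1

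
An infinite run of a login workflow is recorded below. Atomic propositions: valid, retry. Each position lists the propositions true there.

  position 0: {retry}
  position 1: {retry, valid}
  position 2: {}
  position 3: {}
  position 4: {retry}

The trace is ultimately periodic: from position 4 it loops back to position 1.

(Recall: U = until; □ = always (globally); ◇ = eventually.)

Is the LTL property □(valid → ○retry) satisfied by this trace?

Does not hold

valid → ○retry must hold at every position from 0 onward. It fails at position 1, so □(valid → ○retry) is false.
Positions where valid holds: 1.
Check ○retry at each: 1→fails.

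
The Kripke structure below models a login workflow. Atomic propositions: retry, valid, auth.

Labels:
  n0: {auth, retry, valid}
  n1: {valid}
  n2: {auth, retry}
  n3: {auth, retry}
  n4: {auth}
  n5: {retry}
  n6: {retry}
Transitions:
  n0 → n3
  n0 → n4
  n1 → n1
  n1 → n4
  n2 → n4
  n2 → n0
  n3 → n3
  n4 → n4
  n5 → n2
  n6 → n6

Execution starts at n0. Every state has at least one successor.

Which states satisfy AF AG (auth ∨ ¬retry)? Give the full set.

{n0, n1, n2, n3, n4, n5}

States satisfying AG (auth ∨ ¬retry): {n0, n1, n2, n3, n4}.
States satisfying AF AG (auth ∨ ¬retry): {n0, n1, n2, n3, n4, n5}.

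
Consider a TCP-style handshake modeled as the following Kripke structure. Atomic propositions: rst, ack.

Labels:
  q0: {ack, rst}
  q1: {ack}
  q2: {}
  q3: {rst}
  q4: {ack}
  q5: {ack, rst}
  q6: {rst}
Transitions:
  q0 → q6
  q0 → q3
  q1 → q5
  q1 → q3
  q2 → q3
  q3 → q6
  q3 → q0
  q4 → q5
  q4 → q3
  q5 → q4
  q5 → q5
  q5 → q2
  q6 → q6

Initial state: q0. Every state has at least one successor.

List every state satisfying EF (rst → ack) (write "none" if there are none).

{q0, q1, q2, q3, q4, q5}

States satisfying rst → ack: {q0, q1, q2, q4, q5}.
States satisfying EF (rst → ack): {q0, q1, q2, q3, q4, q5}.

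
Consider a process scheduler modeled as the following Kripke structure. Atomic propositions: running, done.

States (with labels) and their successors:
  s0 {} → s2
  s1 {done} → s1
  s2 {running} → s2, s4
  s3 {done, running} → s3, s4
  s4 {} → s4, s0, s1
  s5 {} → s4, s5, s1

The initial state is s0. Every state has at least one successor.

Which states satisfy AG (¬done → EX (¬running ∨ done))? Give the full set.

{s1}

States satisfying ¬done → EX (¬running ∨ done): {s1, s2, s3, s4, s5}.
States satisfying AG (¬done → EX (¬running ∨ done)): {s1}.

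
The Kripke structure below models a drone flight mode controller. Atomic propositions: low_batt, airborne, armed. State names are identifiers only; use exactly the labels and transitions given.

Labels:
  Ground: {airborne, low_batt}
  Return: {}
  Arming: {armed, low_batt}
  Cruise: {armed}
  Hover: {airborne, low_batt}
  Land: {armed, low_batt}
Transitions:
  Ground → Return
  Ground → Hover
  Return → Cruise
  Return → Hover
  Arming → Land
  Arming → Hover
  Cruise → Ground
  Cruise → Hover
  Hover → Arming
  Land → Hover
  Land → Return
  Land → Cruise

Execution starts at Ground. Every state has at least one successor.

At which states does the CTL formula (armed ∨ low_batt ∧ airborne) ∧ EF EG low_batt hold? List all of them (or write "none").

{Ground, Arming, Cruise, Hover, Land}

States satisfying low_batt ∧ airborne: {Ground, Hover}.
States satisfying armed ∨ low_batt ∧ airborne: {Ground, Arming, Cruise, Hover, Land}.
States satisfying EG low_batt: {Ground, Arming, Hover, Land}.
States satisfying EF EG low_batt: {Ground, Return, Arming, Cruise, Hover, Land}.
States satisfying (armed ∨ low_batt ∧ airborne) ∧ EF EG low_batt: {Ground, Arming, Cruise, Hover, Land}.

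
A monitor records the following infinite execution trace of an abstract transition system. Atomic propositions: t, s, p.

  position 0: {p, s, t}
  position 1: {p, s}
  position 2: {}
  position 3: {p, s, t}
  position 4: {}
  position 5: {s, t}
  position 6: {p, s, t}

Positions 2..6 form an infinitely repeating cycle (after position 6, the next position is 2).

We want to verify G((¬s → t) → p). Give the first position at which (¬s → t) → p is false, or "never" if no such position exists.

5

Check (¬s → t) → p at each position in order: 0 ✓, 1 ✓, 2 ✓, 3 ✓, 4 ✓.
At position 5 the labels are {s, t}, so (¬s → t) → p is false there. This is the first violation.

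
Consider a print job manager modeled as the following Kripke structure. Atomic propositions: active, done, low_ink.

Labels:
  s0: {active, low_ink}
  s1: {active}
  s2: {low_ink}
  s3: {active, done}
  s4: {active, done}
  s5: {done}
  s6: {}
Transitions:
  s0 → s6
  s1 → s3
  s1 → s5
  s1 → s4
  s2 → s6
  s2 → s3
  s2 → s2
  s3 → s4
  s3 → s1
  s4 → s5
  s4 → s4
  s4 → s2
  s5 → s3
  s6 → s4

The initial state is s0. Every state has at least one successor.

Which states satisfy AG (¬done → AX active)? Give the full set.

none

States satisfying ¬done → AX active: {s3, s4, s5, s6}.
States satisfying AG (¬done → AX active): ∅.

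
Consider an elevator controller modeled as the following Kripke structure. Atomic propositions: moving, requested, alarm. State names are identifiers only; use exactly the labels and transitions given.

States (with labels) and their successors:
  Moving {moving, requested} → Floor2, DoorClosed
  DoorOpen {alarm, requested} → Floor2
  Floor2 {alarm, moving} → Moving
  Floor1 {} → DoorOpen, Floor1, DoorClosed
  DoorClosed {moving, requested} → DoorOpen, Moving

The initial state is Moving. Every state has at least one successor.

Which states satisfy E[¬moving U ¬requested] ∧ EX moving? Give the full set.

{DoorOpen, Floor2, Floor1}

States satisfying ¬moving: {DoorOpen, Floor1}.
States satisfying ¬requested: {Floor2, Floor1}.
States satisfying E[¬moving U ¬requested]: {DoorOpen, Floor2, Floor1}.
States satisfying moving: {Moving, Floor2, DoorClosed}.
States satisfying EX moving: {Moving, DoorOpen, Floor2, Floor1, DoorClosed}.
States satisfying E[¬moving U ¬requested] ∧ EX moving: {DoorOpen, Floor2, Floor1}.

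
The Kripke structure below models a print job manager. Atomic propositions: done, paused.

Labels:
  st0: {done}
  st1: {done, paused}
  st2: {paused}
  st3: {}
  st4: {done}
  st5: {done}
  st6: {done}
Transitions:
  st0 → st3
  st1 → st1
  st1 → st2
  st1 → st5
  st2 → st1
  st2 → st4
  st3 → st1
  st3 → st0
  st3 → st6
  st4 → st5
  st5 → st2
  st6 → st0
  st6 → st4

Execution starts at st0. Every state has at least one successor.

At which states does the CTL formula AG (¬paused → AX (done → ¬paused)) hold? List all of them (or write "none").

{st1, st2, st4, st5}

States satisfying ¬paused → AX (done → ¬paused): {st0, st1, st2, st4, st5, st6}.
States satisfying AG (¬paused → AX (done → ¬paused)): {st1, st2, st4, st5}.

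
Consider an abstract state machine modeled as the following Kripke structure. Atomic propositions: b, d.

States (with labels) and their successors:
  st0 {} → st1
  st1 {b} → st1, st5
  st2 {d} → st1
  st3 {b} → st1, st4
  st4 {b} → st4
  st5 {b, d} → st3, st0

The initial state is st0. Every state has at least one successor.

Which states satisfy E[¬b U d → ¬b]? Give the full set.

States satisfying ¬b: {st0, st2}.
States satisfying d → ¬b: {st0, st1, st2, st3, st4}.
States satisfying E[¬b U d → ¬b]: {st0, st1, st2, st3, st4}.

{st0, st1, st2, st3, st4}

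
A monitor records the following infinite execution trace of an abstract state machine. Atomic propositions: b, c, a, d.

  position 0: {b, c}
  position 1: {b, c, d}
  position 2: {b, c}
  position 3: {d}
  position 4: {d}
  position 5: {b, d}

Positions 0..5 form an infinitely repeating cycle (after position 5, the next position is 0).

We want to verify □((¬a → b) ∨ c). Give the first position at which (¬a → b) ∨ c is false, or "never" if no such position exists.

3

Check (¬a → b) ∨ c at each position in order: 0 ✓, 1 ✓, 2 ✓.
At position 3 the labels are {d}, so (¬a → b) ∨ c is false there. This is the first violation.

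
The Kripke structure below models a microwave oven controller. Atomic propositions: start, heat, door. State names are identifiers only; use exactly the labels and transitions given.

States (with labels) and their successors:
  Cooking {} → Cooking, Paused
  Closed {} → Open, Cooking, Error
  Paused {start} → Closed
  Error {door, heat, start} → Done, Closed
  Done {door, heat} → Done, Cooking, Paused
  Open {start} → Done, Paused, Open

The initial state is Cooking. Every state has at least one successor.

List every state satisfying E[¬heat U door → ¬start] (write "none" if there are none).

States satisfying ¬heat: {Cooking, Closed, Paused, Open}.
States satisfying door → ¬start: {Cooking, Closed, Paused, Done, Open}.
States satisfying E[¬heat U door → ¬start]: {Cooking, Closed, Paused, Done, Open}.

{Cooking, Closed, Paused, Done, Open}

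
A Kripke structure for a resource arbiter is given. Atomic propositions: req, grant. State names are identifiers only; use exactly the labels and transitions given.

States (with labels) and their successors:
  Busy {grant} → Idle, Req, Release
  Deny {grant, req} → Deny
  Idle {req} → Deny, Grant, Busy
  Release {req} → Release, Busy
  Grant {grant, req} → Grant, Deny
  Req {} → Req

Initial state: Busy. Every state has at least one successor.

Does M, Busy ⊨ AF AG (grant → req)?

States satisfying AG (grant → req): {Deny, Grant, Req}.
States satisfying AF AG (grant → req): {Deny, Grant, Req}.
There is a path from Busy along which AG (grant → req) never holds.
Busy ∉ Sat(AF AG (grant → req)).

Violated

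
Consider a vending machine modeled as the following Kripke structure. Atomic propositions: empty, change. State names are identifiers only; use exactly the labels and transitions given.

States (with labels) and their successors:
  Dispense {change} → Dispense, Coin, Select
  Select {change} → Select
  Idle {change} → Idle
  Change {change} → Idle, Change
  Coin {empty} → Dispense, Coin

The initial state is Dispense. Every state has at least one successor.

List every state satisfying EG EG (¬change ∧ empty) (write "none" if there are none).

{Coin}

States satisfying EG (¬change ∧ empty): {Coin}.
States satisfying EG EG (¬change ∧ empty): {Coin}.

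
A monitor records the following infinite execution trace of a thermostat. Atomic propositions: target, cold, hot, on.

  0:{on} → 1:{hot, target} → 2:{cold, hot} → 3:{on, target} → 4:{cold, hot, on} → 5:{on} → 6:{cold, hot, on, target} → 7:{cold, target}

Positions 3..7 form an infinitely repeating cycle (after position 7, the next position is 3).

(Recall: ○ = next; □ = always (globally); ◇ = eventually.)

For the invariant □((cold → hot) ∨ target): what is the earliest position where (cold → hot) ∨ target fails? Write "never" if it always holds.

never

(cold → hot) ∨ target holds at every position 0..7, and those are all the positions the trace ever visits, so the invariant □((cold → hot) ∨ target) is never violated.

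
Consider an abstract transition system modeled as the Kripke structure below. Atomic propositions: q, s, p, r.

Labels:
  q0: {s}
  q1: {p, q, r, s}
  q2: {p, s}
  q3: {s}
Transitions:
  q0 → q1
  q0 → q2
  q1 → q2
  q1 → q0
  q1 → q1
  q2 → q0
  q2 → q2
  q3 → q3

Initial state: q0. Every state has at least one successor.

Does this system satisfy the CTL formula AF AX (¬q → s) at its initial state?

States satisfying AX (¬q → s): {q0, q1, q2, q3}.
States satisfying AF AX (¬q → s): {q0, q1, q2, q3}.
q0 ∈ Sat(AF AX (¬q → s)).

Yes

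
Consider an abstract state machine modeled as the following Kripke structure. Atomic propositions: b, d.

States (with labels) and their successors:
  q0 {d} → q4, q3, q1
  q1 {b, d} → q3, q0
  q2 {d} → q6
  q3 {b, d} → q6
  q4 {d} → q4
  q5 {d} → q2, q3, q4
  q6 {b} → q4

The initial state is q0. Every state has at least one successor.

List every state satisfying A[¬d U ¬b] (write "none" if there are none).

{q0, q2, q4, q5, q6}

States satisfying ¬d: {q6}.
States satisfying ¬b: {q0, q2, q4, q5}.
States satisfying A[¬d U ¬b]: {q0, q2, q4, q5, q6}.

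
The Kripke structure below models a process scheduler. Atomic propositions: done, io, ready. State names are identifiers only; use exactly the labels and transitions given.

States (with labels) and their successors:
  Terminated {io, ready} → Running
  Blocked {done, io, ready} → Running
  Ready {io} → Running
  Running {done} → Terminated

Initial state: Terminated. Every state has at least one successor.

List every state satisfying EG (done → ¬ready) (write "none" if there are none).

{Terminated, Ready, Running}

States satisfying done → ¬ready: {Terminated, Ready, Running}.
States satisfying EG (done → ¬ready): {Terminated, Ready, Running}.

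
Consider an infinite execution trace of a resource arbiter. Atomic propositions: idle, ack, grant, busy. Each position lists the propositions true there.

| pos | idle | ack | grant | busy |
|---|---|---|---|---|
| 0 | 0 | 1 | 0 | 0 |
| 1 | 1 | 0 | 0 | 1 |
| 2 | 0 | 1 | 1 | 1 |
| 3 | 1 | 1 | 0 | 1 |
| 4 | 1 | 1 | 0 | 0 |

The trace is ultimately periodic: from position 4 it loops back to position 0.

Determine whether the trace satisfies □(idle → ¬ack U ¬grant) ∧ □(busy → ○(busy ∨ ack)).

idle → ¬ack U ¬grant holds at every position 0..4, and those are all positions ever visited, so □(idle → ¬ack U ¬grant) holds.
Positions where idle holds: 1, 3, 4.
Check ¬ack U ¬grant at each: 1→ok, 3→ok, 4→ok.
busy → ○(busy ∨ ack) holds at every position 0..4, and those are all positions ever visited, so □(busy → ○(busy ∨ ack)) holds.
Positions where busy holds: 1, 2, 3.
Check ○(busy ∨ ack) at each: 1→ok, 2→ok, 3→ok.
At position 0: □(idle → ¬ack U ¬grant) is true; □(busy → ○(busy ∨ ack)) is true; so □(idle → ¬ack U ¬grant) ∧ □(busy → ○(busy ∨ ack)) is true.

Holds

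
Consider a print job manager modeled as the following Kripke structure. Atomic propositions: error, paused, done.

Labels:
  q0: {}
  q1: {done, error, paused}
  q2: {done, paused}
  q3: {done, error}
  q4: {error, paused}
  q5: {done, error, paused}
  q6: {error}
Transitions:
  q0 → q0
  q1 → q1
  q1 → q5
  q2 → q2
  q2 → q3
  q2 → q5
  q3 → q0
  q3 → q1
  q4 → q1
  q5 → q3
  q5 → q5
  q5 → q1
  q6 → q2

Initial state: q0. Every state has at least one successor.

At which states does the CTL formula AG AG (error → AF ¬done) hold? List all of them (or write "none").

States satisfying AG (error → AF ¬done): {q0}.
States satisfying AG AG (error → AF ¬done): {q0}.

{q0}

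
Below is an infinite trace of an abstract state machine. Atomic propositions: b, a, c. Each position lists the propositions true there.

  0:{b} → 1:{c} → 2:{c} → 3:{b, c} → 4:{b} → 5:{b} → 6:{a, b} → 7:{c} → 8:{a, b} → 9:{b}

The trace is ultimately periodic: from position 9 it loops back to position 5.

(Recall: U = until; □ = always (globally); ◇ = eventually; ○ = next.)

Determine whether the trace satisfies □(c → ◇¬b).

Yes

c → ◇¬b holds at every position 0..9, and those are all positions ever visited, so □(c → ◇¬b) holds.
Positions where c holds: 1, 2, 3, 7.
Check ◇¬b at each: 1→ok, 2→ok, 3→ok, 7→ok.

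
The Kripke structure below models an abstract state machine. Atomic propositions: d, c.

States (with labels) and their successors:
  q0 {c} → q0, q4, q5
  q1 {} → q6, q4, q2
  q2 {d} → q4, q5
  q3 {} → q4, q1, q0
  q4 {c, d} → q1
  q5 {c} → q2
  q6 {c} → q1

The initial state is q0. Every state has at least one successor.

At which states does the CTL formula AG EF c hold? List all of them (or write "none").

{q0, q1, q2, q3, q4, q5, q6}

States satisfying EF c: {q0, q1, q2, q3, q4, q5, q6}.
States satisfying AG EF c: {q0, q1, q2, q3, q4, q5, q6}.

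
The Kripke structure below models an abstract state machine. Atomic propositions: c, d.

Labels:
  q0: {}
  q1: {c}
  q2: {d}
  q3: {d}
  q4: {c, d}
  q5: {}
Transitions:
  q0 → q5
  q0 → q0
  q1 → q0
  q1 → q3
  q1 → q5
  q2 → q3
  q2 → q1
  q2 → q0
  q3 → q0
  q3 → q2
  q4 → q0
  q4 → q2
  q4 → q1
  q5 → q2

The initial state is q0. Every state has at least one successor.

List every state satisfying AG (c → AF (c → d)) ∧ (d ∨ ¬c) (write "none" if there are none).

States satisfying c → AF (c → d): {q0, q1, q2, q3, q4, q5}.
States satisfying AG (c → AF (c → d)): {q0, q1, q2, q3, q4, q5}.
States satisfying ¬c: {q0, q2, q3, q5}.
States satisfying d ∨ ¬c: {q0, q2, q3, q4, q5}.
States satisfying AG (c → AF (c → d)) ∧ (d ∨ ¬c): {q0, q2, q3, q4, q5}.

{q0, q2, q3, q4, q5}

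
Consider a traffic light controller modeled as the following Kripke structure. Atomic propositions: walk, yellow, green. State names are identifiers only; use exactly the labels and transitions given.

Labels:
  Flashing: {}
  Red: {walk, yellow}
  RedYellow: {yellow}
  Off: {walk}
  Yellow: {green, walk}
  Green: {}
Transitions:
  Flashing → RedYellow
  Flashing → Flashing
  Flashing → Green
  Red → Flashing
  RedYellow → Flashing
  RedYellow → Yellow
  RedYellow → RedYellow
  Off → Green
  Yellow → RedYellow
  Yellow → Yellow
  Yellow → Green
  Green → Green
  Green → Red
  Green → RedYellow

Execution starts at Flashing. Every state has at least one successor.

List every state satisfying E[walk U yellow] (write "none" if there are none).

{Red, RedYellow, Yellow}

States satisfying walk: {Red, Off, Yellow}.
States satisfying yellow: {Red, RedYellow}.
States satisfying E[walk U yellow]: {Red, RedYellow, Yellow}.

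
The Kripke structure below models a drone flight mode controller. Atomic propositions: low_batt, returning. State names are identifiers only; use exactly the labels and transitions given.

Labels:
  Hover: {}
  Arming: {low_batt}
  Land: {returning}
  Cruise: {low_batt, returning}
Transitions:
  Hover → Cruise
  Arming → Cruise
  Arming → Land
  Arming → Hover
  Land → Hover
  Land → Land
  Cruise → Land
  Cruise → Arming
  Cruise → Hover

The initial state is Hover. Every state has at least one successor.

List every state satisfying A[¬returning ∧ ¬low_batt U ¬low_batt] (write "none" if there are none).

{Hover, Land}

States satisfying ¬returning ∧ ¬low_batt: {Hover}.
States satisfying ¬low_batt: {Hover, Land}.
States satisfying A[¬returning ∧ ¬low_batt U ¬low_batt]: {Hover, Land}.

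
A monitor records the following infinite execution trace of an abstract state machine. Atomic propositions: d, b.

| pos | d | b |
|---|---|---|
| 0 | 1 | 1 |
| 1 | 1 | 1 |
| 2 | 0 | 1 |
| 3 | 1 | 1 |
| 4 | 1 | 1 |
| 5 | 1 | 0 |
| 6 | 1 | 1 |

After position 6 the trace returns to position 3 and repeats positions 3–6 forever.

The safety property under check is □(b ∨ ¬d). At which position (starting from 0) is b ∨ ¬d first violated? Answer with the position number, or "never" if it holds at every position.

5

Check b ∨ ¬d at each position in order: 0 ✓, 1 ✓, 2 ✓, 3 ✓, 4 ✓.
At position 5 the labels are {d}, so b ∨ ¬d is false there. This is the first violation.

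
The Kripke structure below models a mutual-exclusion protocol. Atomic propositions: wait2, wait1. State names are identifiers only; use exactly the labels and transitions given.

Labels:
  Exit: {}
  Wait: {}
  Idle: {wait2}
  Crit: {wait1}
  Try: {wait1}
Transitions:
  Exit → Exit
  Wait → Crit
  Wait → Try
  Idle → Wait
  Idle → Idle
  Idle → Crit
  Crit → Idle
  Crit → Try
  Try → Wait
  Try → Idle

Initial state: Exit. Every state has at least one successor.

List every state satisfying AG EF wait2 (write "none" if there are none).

States satisfying EF wait2: {Wait, Idle, Crit, Try}.
States satisfying AG EF wait2: {Wait, Idle, Crit, Try}.

{Wait, Idle, Crit, Try}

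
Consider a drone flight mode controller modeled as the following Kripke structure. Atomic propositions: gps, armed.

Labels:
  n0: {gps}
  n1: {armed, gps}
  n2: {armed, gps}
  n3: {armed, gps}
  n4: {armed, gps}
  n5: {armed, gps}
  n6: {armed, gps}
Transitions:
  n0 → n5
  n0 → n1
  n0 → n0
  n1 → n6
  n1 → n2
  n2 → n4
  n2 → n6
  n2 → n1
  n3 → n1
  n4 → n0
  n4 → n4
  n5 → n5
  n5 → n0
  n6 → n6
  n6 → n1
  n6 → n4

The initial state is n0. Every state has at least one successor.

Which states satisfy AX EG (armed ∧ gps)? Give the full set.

{n1, n2, n3, n6}

States satisfying EG (armed ∧ gps): {n1, n2, n3, n4, n5, n6}.
States satisfying AX EG (armed ∧ gps): {n1, n2, n3, n6}.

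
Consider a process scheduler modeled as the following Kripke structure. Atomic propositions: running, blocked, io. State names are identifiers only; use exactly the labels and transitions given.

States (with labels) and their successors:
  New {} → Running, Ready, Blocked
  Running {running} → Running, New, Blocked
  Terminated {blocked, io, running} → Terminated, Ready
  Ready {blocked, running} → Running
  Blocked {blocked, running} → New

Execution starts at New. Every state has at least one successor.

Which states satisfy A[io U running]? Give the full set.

{Running, Terminated, Ready, Blocked}

States satisfying io: {Terminated}.
States satisfying running: {Running, Terminated, Ready, Blocked}.
States satisfying A[io U running]: {Running, Terminated, Ready, Blocked}.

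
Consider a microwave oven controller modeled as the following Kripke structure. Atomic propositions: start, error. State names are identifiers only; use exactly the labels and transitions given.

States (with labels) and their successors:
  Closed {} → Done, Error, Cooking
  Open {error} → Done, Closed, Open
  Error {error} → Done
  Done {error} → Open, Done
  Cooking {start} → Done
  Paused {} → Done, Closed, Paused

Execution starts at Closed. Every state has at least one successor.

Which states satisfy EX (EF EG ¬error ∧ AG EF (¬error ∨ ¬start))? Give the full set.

States satisfying EF EG ¬error ∧ AG EF (¬error ∨ ¬start): {Paused}.
States satisfying EX (EF EG ¬error ∧ AG EF (¬error ∨ ¬start)): {Paused}.

{Paused}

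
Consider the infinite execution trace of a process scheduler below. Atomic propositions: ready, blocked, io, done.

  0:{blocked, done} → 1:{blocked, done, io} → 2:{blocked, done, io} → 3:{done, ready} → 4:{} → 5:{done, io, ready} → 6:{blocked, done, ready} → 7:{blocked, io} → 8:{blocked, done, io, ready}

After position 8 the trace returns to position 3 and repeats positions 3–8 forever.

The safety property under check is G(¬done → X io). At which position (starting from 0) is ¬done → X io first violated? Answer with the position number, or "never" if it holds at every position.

never

¬done → X io holds at every position 0..8, and those are all the positions the trace ever visits, so the invariant G(¬done → X io) is never violated.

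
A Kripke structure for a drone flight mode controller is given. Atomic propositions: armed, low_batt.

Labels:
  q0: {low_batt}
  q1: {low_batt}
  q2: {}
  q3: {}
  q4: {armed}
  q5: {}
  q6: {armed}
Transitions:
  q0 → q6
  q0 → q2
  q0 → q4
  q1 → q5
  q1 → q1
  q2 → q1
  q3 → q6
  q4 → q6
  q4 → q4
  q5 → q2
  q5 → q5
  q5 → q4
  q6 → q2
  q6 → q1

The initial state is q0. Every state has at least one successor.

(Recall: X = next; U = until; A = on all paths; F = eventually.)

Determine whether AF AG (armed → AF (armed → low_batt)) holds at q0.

States satisfying AG (armed → AF (armed → low_batt)): ∅.
States satisfying AF AG (armed → AF (armed → low_batt)): ∅.
There is a path from q0 along which AG (armed → AF (armed → low_batt)) never holds.
q0 ∉ Sat(AF AG (armed → AF (armed → low_batt))).

No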